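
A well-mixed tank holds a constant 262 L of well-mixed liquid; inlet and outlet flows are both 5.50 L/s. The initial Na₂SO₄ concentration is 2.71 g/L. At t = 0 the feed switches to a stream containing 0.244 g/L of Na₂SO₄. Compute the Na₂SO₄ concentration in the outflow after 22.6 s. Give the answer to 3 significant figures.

Accumulation = in − out for the solute gives V dC/dt = Q(C_in − C).
Time constant τ = V/Q = 262/5.50 = 47.636 s.
Integrating: C(t) = C_in + (C₀ − C_in) e^(−t/τ).
C(22.6) = 0.244 + (2.71 − 0.244)·e^(−22.6/47.636) = 0.244 + (2.4660)·0.62224 = 1.7784 g/L.

1.78 g/L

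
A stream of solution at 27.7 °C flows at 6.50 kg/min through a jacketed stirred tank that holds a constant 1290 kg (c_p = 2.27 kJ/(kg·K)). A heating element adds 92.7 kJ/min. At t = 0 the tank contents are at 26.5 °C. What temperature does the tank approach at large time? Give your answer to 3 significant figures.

M c_p dT/dt = ṁ c_p (T_in − T) + Q̇.
At steady state dT/dt = 0 ⇒ T_ss = T_in + Q̇/(ṁ c_p) = 27.7 + 92.7/(6.50·2.27) = 33.983 °C.

34.0 °C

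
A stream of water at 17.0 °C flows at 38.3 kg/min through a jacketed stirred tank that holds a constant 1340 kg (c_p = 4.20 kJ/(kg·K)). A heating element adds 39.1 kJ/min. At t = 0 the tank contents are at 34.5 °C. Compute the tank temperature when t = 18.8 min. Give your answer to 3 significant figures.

M c_p dT/dt = ṁ c_p (T_in − T) + Q̇.
τ = M/ṁ = 34.987 min; T_ss = T_in + Q̇/(ṁ c_p) = 17.0 + 39.1/(38.3·4.20) = 17.243 °C.
Integrating: T(t) = T_ss + (T₀ − T_ss) e^(−t/τ).
T(18.8) = 17.243 + (17.257)·e^(−18.8/34.987) = 17.243 + (17.257)·0.58430 = 27.326 °C.

27.3 °C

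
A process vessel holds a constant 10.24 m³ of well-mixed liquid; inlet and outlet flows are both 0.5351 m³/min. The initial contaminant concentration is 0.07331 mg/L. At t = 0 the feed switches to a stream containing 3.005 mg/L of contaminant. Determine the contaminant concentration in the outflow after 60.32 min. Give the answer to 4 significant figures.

2.880 mg/L

Transient balance on the dissolved component: V dC/dt = Q(C_in − C).
Rewrite as dC/dt + C/τ = C_in/τ, τ = V/Q = 19.1366 min.
This is linear first-order; C(t) = C_in + (C₀ − C_in) e^(−t/τ).
C(60.32) = 3.005 + (0.07331 − 3.005)·e^(−60.32/19.1366) = 3.005 + (-2.93169)·0.0427634 = 2.87963 mg/L.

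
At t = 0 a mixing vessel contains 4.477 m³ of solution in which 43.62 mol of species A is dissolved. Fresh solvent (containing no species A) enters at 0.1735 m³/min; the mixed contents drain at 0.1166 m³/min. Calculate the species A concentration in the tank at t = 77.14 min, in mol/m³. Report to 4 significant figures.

Let m(t) be the amount of species A. Volume: V(t) = V₀ + (Q_in − Q_out) t = 4.477 + 0.0569000 t; V(77.14) = 8.86627 m³.
No species A enters, so dm/dt = −Q_out · (m/V).
Separate: dm/m = −Q_out dt/V(t) ⇒ ln(m/m₀) = −(Q_out/(Q_in−Q_out)) ln(V/V₀).
m = m₀ (V₀/V)^(Q_out/(Q_in−Q_out)) = 43.62 × (4.477/8.86627)^(2.04921) = 10.7541 mol.
C = m/V = 10.7541/8.86627 = 1.21293 mol/m³.

1.213 mol/m³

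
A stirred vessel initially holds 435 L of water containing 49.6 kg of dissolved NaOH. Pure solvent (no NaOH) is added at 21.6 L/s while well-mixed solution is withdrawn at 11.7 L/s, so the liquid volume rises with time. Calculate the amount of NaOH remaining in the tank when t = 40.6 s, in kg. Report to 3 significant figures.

Total volume: dV/dt = Q_in − Q_out = 9.9000 L/s, so V(t) = 435 + 9.9000 t and V(40.6) = 836.94 L.
Species balance (pure solvent in): dm/dt = −Q_out · m/V(t).
Separate: dm/m = −Q_out dt/V(t) ⇒ ln(m/m₀) = −(Q_out/(Q_in−Q_out)) ln(V/V₀).
m = m₀ (V₀/V)^(Q_out/(Q_in−Q_out)) = 49.6 × (435/836.94)^(1.1818) = 22.888 kg.

22.9 kg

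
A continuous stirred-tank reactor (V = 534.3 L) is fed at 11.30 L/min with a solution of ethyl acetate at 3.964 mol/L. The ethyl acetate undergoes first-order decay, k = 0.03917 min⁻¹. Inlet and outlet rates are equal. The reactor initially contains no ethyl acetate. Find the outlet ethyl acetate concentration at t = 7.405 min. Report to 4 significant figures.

0.5007 mol/L

Species balance: V dC/dt = Q C_in − Q C − k V C.
dC/dt = (Q/V) C_in − (Q/V + k) C; effective rate a = Q/V + k = 0.0211492 + 0.03917 = 0.0603192 min⁻¹.
C_ss = Q C_in/(Q + kV) = 1.38986 mol/L; C(t) = C_ss + (C₀ − C_ss) e^(−a t).
C(7.405) = 1.38986 + (-1.38986)·e^(−0.0603192·7.405) = 1.38986 + (-1.38986)·0.639759 = 0.500685 mol/L.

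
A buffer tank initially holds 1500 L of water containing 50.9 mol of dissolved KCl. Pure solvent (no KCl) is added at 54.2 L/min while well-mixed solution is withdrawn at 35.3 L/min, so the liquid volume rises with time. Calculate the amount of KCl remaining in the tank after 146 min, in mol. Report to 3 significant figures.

7.25 mol

Total volume: dV/dt = Q_in − Q_out = 18.900 L/min, so V(t) = 1500 + 18.900 t and V(146) = 4259.4 L.
Solute balance: dm/dt = 0 − Q_out C = −Q_out m/V(t).
Separate: dm/m = −Q_out dt/V(t) ⇒ ln(m/m₀) = −(Q_out/(Q_in−Q_out)) ln(V/V₀).
m = m₀ (V₀/V)^(Q_out/(Q_in−Q_out)) = 50.9 × (1500/4259.4)^(1.8677) = 7.2470 mol.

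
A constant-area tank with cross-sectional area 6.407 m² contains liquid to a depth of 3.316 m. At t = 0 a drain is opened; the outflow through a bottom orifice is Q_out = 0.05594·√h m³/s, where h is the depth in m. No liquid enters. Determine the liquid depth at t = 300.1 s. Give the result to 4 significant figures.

A dh/dt = −Q_out = −0.05594 √h.
Separate and integrate: 2(√h − √h₀) = −(0.05594/A) t.
√h = √3.316 − 0.05594·300.1/(2·6.407) = 1.82099 − 1.31010 = 0.510891.
h = 0.510891² = 0.261009 m.

0.2610 m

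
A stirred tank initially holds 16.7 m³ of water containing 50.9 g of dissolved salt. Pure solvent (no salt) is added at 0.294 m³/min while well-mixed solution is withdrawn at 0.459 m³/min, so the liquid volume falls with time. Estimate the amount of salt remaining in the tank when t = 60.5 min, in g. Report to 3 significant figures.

Total volume: dV/dt = Q_in − Q_out = -0.16500 m³/min, so V(t) = 16.7 − 0.16500 t and V(60.5) = 6.7175 m³.
Species balance (pure solvent in): dm/dt = −Q_out · m/V(t).
dm/m = −Q_out dt/(V₀ − 0.16500 t); integrating gives ln(m/m₀) = −(Q_out/(Q_in−Q_out)) ln(V/V₀).
m = m₀ (V₀/V)^(Q_out/(Q_in−Q_out)) = 50.9 × (16.7/6.7175)^(-2.7818) = 4.0410 g.

4.04 g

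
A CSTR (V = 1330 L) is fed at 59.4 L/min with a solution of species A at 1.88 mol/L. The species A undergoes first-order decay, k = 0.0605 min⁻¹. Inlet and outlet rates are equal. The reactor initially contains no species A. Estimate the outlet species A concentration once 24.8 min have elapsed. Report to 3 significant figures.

0.740 mol/L

V dC/dt = Q(C_in − C) − k V C.
This is linear with rate a = Q/V + k = 0.10516 min⁻¹.
C_ss = Q C_in/(Q + kV) = 0.79843 mol/L; C(t) = C_ss + (C₀ − C_ss) e^(−a t).
C(24.8) = 0.79843 + (-0.79843)·e^(−0.10516·24.8) = 0.79843 + (-0.79843)·0.073681 = 0.73960 mol/L.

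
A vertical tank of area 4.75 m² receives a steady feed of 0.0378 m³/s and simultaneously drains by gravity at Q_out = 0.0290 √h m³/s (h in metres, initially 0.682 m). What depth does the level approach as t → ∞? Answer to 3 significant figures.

1.70 m

A dh/dt = Q_in − 0.0290 √h. Steady state requires inflow = outflow:
Q_in = 0.0290 √h_ss ⇒ √h_ss = 0.0378/0.0290 = 1.3034.
h_ss = 1.3034² = 1.6990 m. (Since h₀ = 0.682 m < h_ss, the level will rise toward this value.)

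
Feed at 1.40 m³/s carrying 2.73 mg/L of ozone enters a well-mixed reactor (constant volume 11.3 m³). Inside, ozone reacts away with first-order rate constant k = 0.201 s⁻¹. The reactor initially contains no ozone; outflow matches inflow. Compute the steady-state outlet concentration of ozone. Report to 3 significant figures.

1.04 mg/L

V dC/dt = Q(C_in − C) − k V C.
At steady state: 0 = Q C_in − (Q + kV) C_ss, so C_ss = Q C_in/(Q + kV).
C_ss = 1.40·2.73/(1.40 + 0.201·11.3) = 3.8220/3.6713 = 1.0410 mg/L.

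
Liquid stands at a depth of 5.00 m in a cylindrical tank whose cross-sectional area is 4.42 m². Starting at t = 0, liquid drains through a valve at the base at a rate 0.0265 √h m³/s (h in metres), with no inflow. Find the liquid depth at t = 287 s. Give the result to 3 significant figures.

1.89 m

Unsteady balance on liquid volume: A dh/dt = −0.0265 √h.
∫ h^(−1/2) dh = −(0.0265/A) ∫ dt, giving 2√h = 2√h₀ − (0.0265/A) t.
√h = √5.00 − 0.0265·287/(2·4.42) = 2.2361 − 0.86035 = 1.3757.
h = 1.3757² = 1.8926 m.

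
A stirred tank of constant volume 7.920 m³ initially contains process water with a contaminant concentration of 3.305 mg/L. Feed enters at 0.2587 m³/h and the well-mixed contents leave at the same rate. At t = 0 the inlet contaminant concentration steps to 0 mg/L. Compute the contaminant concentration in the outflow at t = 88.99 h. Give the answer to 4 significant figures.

Unsteady species balance (constant V, well mixed): V dC/dt = Q(C_in − C).
So dC/dt = (C_in − C)/τ with τ = V/Q = 7.920/0.2587 = 30.6146 h.
This is linear first-order; C(t) = C_in + (C₀ − C_in) e^(−t/τ).
C(88.99) = 0 + (3.305 − 0)·e^(−88.99/30.6146) = 0 + (3.30500)·0.0546513 = 0.180623 mg/L.

0.1806 mg/L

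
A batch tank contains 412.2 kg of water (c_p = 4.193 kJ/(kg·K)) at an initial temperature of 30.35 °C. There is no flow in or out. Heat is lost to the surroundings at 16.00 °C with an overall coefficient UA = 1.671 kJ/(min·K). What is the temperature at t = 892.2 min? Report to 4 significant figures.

22.06 °C

M c_p dT/dt = −UA(T − T_amb).
dT/dt = (T_ss − T)/τ with T_ss = T_amb = 16.0000 °C, τ = M c_p/UA = 412.2·4.193/1.671 = 1034.32 min.
This is linear first-order; T(t) = T_ss + (T₀ − T_ss) e^(−t/τ).
T(892.2) = 16.0000 + (14.3500)·0.422066 = 22.0567 °C.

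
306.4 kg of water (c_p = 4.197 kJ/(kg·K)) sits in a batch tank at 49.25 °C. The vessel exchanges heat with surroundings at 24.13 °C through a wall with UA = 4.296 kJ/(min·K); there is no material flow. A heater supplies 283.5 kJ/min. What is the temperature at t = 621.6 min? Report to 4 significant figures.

Heat balance on the well-mixed liquid: M c_p dT/dt = −UA(T − T_amb) + Q̇.
dT/dt = (T_ss − T)/τ with T_ss = T_amb + Q̇/UA = 24.13 + 283.5/4.296 = 90.1216 °C, τ = M c_p/UA = 306.4·4.197/4.296 = 299.339 min.
This is linear first-order; T(t) = T_ss + (T₀ − T_ss) e^(−t/τ).
T(621.6) = 90.1216 + (-40.8716)·0.125359 = 84.9980 °C.

85.00 °C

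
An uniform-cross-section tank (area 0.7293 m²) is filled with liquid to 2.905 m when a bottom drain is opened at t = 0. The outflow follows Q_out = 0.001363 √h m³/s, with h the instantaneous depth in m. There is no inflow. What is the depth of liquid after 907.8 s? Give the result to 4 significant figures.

Mass balance (ρ constant): A dh/dt = −0.001363 √h.
This is separable: 2 d(√h)/dt = −0.001363/A, so √h = √h₀ − (0.001363/(2A)) t.
√h = √2.905 − 0.001363·907.8/(2·0.7293) = 1.70441 − 0.848301 = 0.856105.
h = 0.856105² = 0.732916 m.

0.7329 m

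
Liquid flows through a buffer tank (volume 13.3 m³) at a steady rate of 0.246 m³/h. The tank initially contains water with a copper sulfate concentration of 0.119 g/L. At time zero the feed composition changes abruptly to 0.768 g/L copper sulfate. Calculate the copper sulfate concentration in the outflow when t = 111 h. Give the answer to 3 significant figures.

Accumulation = in − out for the solute gives V dC/dt = Q(C_in − C).
Time constant τ = V/Q = 13.3/0.246 = 54.065 h.
C approaches C_in exponentially: C(t) = C_in + (C₀ − C_in) e^(−t/τ).
C(111) = 0.768 + (0.119 − 0.768)·e^(−111/54.065) = 0.768 + (-0.64900)·0.12834 = 0.68471 g/L.

0.685 g/L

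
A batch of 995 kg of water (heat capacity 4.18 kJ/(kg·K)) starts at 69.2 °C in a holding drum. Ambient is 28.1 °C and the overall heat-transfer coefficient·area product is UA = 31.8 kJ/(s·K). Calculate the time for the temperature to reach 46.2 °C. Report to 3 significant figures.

M c_p dT/dt = −UA(T − T_amb).
τ = M c_p/UA = 130.79 s; T_ss = T_amb = 28.100 °C.
T(t) = T_ss + (T₀ − T_ss)e^(−t/τ); set T = 46.2:
t = −τ ln[(T − T_ss)/(T₀ − T_ss)] = −130.79 · ln(0.44039) = 107.26 s.

107 s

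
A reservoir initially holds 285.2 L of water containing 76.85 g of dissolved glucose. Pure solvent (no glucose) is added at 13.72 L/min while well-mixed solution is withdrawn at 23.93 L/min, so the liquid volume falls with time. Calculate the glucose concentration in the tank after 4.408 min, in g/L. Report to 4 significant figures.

Total volume: dV/dt = Q_in − Q_out = -10.2100 L/min, so V(t) = 285.2 − 10.2100 t and V(4.408) = 240.194 L.
Species balance (pure solvent in): dm/dt = −Q_out · m/V(t).
Separate: dm/m = −Q_out dt/V(t) ⇒ ln(m/m₀) = −(Q_out/(Q_in−Q_out)) ln(V/V₀).
m = m₀ (V₀/V)^(Q_out/(Q_in−Q_out)) = 76.85 × (285.2/240.194)^(-2.34378) = 51.3841 g.
C = m/V = 51.3841/240.194 = 0.213927 g/L.

0.2139 g/L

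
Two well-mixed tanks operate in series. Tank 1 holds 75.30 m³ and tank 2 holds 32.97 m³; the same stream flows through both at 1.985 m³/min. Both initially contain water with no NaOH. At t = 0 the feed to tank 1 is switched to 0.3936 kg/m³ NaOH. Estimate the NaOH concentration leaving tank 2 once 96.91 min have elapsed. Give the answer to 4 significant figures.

0.3401 kg/m³

Each tank obeys Vᵢ dCᵢ/dt = Q(Cᵢ₋₁ − Cᵢ), so τᵢ = Vᵢ/Q.
τ₁ = 75.30/1.985 = 37.9345 min; τ₂ = 32.97/1.985 = 16.6096 min.
Tank 1: C₁ = C_in(1 − e^(−t/τ₁)). Tank 2 (τ₁ ≠ τ₂): C₂ = C_in[1 − (τ₁ e^(−t/τ₁) − τ₂ e^(−t/τ₂))/(τ₁ − τ₂)].
At t = 96.91: e^(−t/τ₁) = 0.0777182, e^(−t/τ₂) = 0.00292463.
C₂ = 0.3936·[1 − (37.9345·0.0777182 − 16.6096·0.00292463)/(21.3249)] = 0.3936·0.864027 = 0.340081 kg/m³.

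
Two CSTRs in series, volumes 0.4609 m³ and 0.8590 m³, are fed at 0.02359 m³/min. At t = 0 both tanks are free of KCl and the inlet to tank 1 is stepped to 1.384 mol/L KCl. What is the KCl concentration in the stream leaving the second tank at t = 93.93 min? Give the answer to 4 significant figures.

Each tank obeys Vᵢ dCᵢ/dt = Q(Cᵢ₋₁ − Cᵢ), so τᵢ = Vᵢ/Q.
τ₁ = 0.4609/0.02359 = 19.5379 min; τ₂ = 0.8590/0.02359 = 36.4137 min.
Solving the cascade with C₁(0)=C₂(0)=0 gives C₂(t) = C_in[1 − (τ₁ e^(−t/τ₁) − τ₂ e^(−t/τ₂))/(τ₁ − τ₂)].
At t = 93.93: e^(−t/τ₁) = 0.00816769, e^(−t/τ₂) = 0.0758103.
C₂ = 1.384·[1 − (19.5379·0.00816769 − 36.4137·0.0758103)/(-16.8758)] = 1.384·0.845877 = 1.17069 mol/L.

1.171 mol/L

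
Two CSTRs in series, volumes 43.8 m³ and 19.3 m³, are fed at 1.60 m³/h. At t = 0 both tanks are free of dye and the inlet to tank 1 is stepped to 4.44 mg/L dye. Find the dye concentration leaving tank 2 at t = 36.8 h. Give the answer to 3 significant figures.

2.54 mg/L

Each tank obeys Vᵢ dCᵢ/dt = Q(Cᵢ₋₁ − Cᵢ), so τᵢ = Vᵢ/Q.
τ₁ = 43.8/1.60 = 27.375 h; τ₂ = 19.3/1.60 = 12.062 h.
Solving the cascade with C₁(0)=C₂(0)=0 gives C₂(t) = C_in[1 − (τ₁ e^(−t/τ₁) − τ₂ e^(−t/τ₂))/(τ₁ − τ₂)].
At t = 36.8: e^(−t/τ₁) = 0.26072, e^(−t/τ₂) = 0.047322.
C₂ = 4.44·[1 − (27.375·0.26072 − 12.062·0.047322)/(15.312)] = 4.44·0.57117 = 2.5360 mg/L.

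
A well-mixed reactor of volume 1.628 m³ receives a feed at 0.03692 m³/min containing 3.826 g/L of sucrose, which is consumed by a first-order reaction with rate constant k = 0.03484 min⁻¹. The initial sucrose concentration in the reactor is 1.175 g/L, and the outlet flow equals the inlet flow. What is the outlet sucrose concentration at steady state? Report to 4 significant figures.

V dC/dt = Q(C_in − C) − k V C.
At steady state: 0 = Q C_in − (Q + kV) C_ss, so C_ss = Q C_in/(Q + kV).
C_ss = 0.03692·3.826/(0.03692 + 0.03484·1.628) = 0.141256/0.0936395 = 1.50851 g/L.

1.509 g/L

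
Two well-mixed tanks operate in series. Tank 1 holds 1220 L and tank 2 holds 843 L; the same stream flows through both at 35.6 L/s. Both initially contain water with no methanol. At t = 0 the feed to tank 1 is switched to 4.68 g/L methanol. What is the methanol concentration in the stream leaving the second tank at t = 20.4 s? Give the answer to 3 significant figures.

Time constants: τᵢ = Vᵢ/Q for each well-mixed tank.
τ₁ = 1220/35.6 = 34.270 s; τ₂ = 843/35.6 = 23.680 s.
Solving the cascade with C₁(0)=C₂(0)=0 gives C₂(t) = C_in[1 − (τ₁ e^(−t/τ₁) − τ₂ e^(−t/τ₂))/(τ₁ − τ₂)].
At t = 20.4: e^(−t/τ₁) = 0.55141, e^(−t/τ₂) = 0.42253.
C₂ = 4.68·[1 − (34.270·0.55141 − 23.680·0.42253)/(10.590)] = 4.68·0.16041 = 0.75071 g/L.

0.751 g/L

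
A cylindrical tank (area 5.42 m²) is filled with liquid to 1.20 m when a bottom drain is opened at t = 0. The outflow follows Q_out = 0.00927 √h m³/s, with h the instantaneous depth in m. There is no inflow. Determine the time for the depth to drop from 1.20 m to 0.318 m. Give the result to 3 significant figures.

A dh/dt = −Q_out = −0.00927 √h.
∫ h^(−1/2) dh = −(0.00927/A) ∫ dt, giving 2√h = 2√h₀ − (0.00927/A) t.
t = 2A(√h₀ − √h)/0.00927 = 2·5.42·(√1.20 − √0.318)/0.00927
  = 10.840 × (1.0954 − 0.56391) / 0.00927 = 621.55 s.

622 s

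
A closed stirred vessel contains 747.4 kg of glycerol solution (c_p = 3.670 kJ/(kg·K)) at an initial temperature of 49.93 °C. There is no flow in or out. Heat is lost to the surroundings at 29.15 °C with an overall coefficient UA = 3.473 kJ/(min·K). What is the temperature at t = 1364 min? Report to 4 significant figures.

32.84 °C

Lumped-capacitance energy balance: M c_p dT/dt = UA(T_amb − T).
dT/dt = (T_ss − T)/τ with T_ss = T_amb = 29.1500 °C, τ = M c_p/UA = 747.4·3.670/3.473 = 789.795 min.
Integrating: T(t) = T_ss + (T₀ − T_ss) e^(−t/τ).
T(1364) = 29.1500 + (20.7800)·0.177812 = 32.8449 °C.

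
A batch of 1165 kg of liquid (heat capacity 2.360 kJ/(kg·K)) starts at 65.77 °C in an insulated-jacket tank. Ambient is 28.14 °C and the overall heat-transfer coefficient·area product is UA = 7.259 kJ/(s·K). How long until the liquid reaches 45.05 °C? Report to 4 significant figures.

303.0 s

Unsteady energy balance on the tank contents: M c_p dT/dt = −UA(T − T_amb).
τ = M c_p/UA = 378.757 s; T_ss = T_amb = 28.1400 °C.
T(t) = T_ss + (T₀ − T_ss)e^(−t/τ); set T = 45.05:
t = −τ ln[(T − T_ss)/(T₀ − T_ss)] = −378.757 · ln(0.449375) = 302.967 s.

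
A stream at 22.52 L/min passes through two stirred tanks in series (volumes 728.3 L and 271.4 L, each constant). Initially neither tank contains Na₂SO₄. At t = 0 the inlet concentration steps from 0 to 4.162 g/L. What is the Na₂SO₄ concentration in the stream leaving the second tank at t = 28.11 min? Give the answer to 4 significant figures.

Species balance on tank i: dCᵢ/dt = (Cᵢ₋₁ − Cᵢ)/τᵢ with τᵢ = Vᵢ/Q.
τ₁ = 728.3/22.52 = 32.3401 min; τ₂ = 271.4/22.52 = 12.0515 min.
Tank 1: C₁ = C_in(1 − e^(−t/τ₁)). Tank 2 (τ₁ ≠ τ₂): C₂ = C_in[1 − (τ₁ e^(−t/τ₁) − τ₂ e^(−t/τ₂))/(τ₁ − τ₂)].
At t = 28.11: e^(−t/τ₁) = 0.419288, e^(−t/τ₂) = 0.0970540.
C₂ = 4.162·[1 − (32.3401·0.419288 − 12.0515·0.0970540)/(20.2886)] = 4.162·0.389305 = 1.62029 g/L.

1.620 g/L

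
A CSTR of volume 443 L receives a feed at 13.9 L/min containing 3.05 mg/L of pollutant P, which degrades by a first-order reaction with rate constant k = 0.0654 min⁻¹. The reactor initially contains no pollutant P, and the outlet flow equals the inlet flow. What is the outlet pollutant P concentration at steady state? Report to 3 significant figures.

Species balance: V dC/dt = Q C_in − Q C − k V C.
Steady state (dC/dt = 0): C_ss = Q C_in/(Q + kV) = C_in/(1 + kV/Q).
C_ss = 13.9·3.05/(13.9 + 0.0654·443) = 42.395/42.872 = 0.98887 mg/L.

0.989 mg/L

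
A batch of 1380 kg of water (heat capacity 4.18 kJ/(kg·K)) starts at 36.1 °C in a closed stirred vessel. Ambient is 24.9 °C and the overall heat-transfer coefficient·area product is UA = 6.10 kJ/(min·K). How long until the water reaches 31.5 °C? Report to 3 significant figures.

500 min

First-law balance (no shaft work): M c_p dT/dt = −UA(T − T_amb).
τ = M c_p/UA = 945.64 min; T_ss = T_amb = 24.900 °C.
T(t) = T_ss + (T₀ − T_ss)e^(−t/τ); set T = 31.5:
t = −τ ln[(T − T_ss)/(T₀ − T_ss)] = −945.64 · ln(0.58929) = 500.10 min.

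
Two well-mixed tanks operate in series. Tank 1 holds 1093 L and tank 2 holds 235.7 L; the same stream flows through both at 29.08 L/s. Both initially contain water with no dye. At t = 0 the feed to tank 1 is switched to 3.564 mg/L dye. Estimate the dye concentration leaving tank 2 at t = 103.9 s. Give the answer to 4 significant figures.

3.278 mg/L

Time constants: τᵢ = Vᵢ/Q for each well-mixed tank.
τ₁ = 1093/29.08 = 37.5860 s; τ₂ = 235.7/29.08 = 8.10523 s.
Tank 1: C₁ = C_in(1 − e^(−t/τ₁)). Tank 2 (τ₁ ≠ τ₂): C₂ = C_in[1 − (τ₁ e^(−t/τ₁) − τ₂ e^(−t/τ₂))/(τ₁ − τ₂)].
At t = 103.9: e^(−t/τ₁) = 0.0630183, e^(−t/τ₂) = 2.70912e-06.
C₂ = 3.564·[1 − (37.5860·0.0630183 − 8.10523·2.70912e-06)/(29.4807)] = 3.564·0.919657 = 3.27766 mg/L.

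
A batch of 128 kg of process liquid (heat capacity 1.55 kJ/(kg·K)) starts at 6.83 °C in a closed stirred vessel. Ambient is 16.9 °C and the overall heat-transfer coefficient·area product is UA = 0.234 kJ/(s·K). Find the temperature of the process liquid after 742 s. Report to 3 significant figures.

12.7 °C

First-law balance (no shaft work): M c_p dT/dt = −UA(T − T_amb).
dT/dt = (T_ss − T)/τ with T_ss = T_amb = 16.900 °C, τ = M c_p/UA = 128·1.55/0.234 = 847.86 s.
Integrating: T(t) = T_ss + (T₀ − T_ss) e^(−t/τ).
T(742) = 16.900 + (-10.070)·0.41680 = 12.703 °C.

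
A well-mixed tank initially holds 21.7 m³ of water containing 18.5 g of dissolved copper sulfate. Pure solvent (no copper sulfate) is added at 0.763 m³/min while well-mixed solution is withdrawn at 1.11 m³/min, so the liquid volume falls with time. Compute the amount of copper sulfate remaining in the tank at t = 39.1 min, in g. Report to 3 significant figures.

Total volume: dV/dt = Q_in − Q_out = -0.34700 m³/min, so V(t) = 21.7 − 0.34700 t and V(39.1) = 8.1323 m³.
Species balance (pure solvent in): dm/dt = −Q_out · m/V(t).
Separate: dm/m = −Q_out dt/V(t) ⇒ ln(m/m₀) = −(Q_out/(Q_in−Q_out)) ln(V/V₀).
m = m₀ (V₀/V)^(Q_out/(Q_in−Q_out)) = 18.5 × (21.7/8.1323)^(-3.1988) = 0.80108 g.

0.801 g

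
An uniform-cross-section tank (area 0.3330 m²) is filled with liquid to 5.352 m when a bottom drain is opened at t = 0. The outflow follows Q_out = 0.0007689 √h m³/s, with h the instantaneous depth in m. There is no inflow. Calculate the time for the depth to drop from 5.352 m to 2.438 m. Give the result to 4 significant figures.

With no inflow, A dh/dt = −0.0007689 √h.
Separate and integrate: 2(√h − √h₀) = −(0.0007689/A) t.
t = 2A(√h₀ − √h)/0.0007689 = 2·0.3330·(√5.352 − √2.438)/0.0007689
  = 0.666000 × (2.31344 − 1.56141) / 0.0007689 = 651.387 s.

651.4 s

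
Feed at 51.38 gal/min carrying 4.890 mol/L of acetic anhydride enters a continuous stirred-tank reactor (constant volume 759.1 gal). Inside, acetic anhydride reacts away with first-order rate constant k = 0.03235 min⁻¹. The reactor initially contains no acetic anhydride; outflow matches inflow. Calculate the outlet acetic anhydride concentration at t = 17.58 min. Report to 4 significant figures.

Species balance: V dC/dt = Q C_in − Q C − k V C.
This is linear with rate a = Q/V + k = 0.100035 min⁻¹.
C_ss = Q C_in/(Q + kV) = 3.30865 mol/L; C(t) = C_ss + (C₀ − C_ss) e^(−a t).
C(17.58) = 3.30865 + (-3.30865)·e^(−0.100035·17.58) = 3.30865 + (-3.30865)·0.172282 = 2.73863 mol/L.

2.739 mol/L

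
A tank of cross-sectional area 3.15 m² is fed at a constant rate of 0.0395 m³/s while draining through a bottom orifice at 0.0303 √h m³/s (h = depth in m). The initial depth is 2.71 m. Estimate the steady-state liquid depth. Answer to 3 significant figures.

1.70 m

Level balance: A dh/dt = 0.0395 − 0.0303 √h. Setting dh/dt = 0:
Q_in = 0.0303 √h_ss ⇒ √h_ss = 0.0395/0.0303 = 1.3036.
h_ss = 1.3036² = 1.6995 m. (Since h₀ = 2.71 m > h_ss, the level will fall toward this value.)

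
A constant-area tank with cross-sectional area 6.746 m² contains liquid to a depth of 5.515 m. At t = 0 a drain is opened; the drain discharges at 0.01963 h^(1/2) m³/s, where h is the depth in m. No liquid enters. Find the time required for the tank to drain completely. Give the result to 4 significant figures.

1614 s

With no inflow, A dh/dt = −0.01963 √h.
Separate and integrate: 2(√h − √h₀) = −(0.01963/A) t.
Set h = 0: 2√h₀ = (0.01963/A) t_empty ⇒ t_empty = 2A√h₀/0.01963.
t_empty = 2·6.746·√5.515/0.01963 = 13.4920·2.34840/0.01963 = 1614.09 s.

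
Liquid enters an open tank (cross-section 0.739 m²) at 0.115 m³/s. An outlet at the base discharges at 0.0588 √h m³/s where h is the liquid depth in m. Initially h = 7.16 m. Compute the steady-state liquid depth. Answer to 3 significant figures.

Mass balance (ρ constant): A dh/dt = Q_in − 0.0588 √h. At steady state dh/dt = 0:
Q_in = 0.0588 √h_ss ⇒ √h_ss = 0.115/0.0588 = 1.9558.
h_ss = 1.9558² = 3.8251 m. (Since h₀ = 7.16 m > h_ss, the level will fall toward this value.)

3.83 m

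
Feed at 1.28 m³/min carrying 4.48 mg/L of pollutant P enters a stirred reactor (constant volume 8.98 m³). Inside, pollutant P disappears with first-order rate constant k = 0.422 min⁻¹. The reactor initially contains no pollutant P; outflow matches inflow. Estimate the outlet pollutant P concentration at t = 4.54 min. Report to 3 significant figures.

V dC/dt = Q(C_in − C) − k V C.
dC/dt = (Q/V) C_in − (Q/V + k) C; effective rate a = Q/V + k = 0.14254 + 0.422 = 0.56454 min⁻¹.
C_ss = Q C_in/(Q + kV) = 1.1311 mg/L; C(t) = C_ss + (C₀ − C_ss) e^(−a t).
C(4.54) = 1.1311 + (-1.1311)·e^(−0.56454·4.54) = 1.1311 + (-1.1311)·0.077073 = 1.0440 mg/L.

1.04 mg/L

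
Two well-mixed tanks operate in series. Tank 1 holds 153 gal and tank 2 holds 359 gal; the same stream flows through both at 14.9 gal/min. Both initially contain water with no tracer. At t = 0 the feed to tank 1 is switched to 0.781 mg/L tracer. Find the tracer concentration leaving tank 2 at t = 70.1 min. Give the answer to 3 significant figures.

Time constants: τᵢ = Vᵢ/Q for each well-mixed tank.
τ₁ = 153/14.9 = 10.268 min; τ₂ = 359/14.9 = 24.094 min.
Solving the cascade with C₁(0)=C₂(0)=0 gives C₂(t) = C_in[1 − (τ₁ e^(−t/τ₁) − τ₂ e^(−t/τ₂))/(τ₁ − τ₂)].
At t = 70.1: e^(−t/τ₁) = 0.0010844, e^(−t/τ₂) = 0.054506.
C₂ = 0.781·[1 − (10.268·0.0010844 − 24.094·0.054506)/(-13.826)] = 0.781·0.90582 = 0.70744 mg/L.

0.707 mg/L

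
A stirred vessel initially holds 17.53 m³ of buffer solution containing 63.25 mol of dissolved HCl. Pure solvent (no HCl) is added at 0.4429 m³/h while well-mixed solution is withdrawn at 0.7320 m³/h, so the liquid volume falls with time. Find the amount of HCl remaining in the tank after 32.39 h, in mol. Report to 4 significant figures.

Total volume: dV/dt = Q_in − Q_out = -0.289100 m³/h, so V(t) = 17.53 − 0.289100 t and V(32.39) = 8.16605 m³.
Solute balance: dm/dt = 0 − Q_out C = −Q_out m/V(t).
Separate: dm/m = −Q_out dt/V(t) ⇒ ln(m/m₀) = −(Q_out/(Q_in−Q_out)) ln(V/V₀).
m = m₀ (V₀/V)^(Q_out/(Q_in−Q_out)) = 63.25 × (17.53/8.16605)^(-2.53200) = 9.14157 mol.

9.142 mol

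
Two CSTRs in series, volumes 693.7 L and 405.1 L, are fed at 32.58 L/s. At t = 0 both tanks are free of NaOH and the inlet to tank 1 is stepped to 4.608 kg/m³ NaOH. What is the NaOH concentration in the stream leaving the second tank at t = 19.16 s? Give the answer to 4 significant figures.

1.490 kg/m³

Each tank obeys Vᵢ dCᵢ/dt = Q(Cᵢ₋₁ − Cᵢ), so τᵢ = Vᵢ/Q.
τ₁ = 693.7/32.58 = 21.2922 s; τ₂ = 405.1/32.58 = 12.4340 s.
Tank 1: C₁ = C_in(1 − e^(−t/τ₁)). Tank 2 (τ₁ ≠ τ₂): C₂ = C_in[1 − (τ₁ e^(−t/τ₁) − τ₂ e^(−t/τ₂))/(τ₁ − τ₂)].
At t = 19.16: e^(−t/τ₁) = 0.406627, e^(−t/τ₂) = 0.214181.
C₂ = 4.608·[1 − (21.2922·0.406627 − 12.4340·0.214181)/(8.85820)] = 4.608·0.323242 = 1.48950 kg/m³.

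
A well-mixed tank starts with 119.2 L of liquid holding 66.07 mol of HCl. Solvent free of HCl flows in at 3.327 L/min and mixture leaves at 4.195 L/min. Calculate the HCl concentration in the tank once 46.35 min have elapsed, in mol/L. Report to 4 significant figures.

0.1144 mol/L

Let m(t) be the amount of HCl. Volume: V(t) = V₀ + (Q_in − Q_out) t = 119.2 − 0.868000 t; V(46.35) = 78.9682 L.
Solute balance: dm/dt = 0 − Q_out C = −Q_out m/V(t).
dm/m = −Q_out dt/(V₀ − 0.868000 t); integrating gives ln(m/m₀) = −(Q_out/(Q_in−Q_out)) ln(V/V₀).
m = m₀ (V₀/V)^(Q_out/(Q_in−Q_out)) = 66.07 × (119.2/78.9682)^(-4.83295) = 9.03144 mol.
C = m/V = 9.03144/78.9682 = 0.114368 mol/L.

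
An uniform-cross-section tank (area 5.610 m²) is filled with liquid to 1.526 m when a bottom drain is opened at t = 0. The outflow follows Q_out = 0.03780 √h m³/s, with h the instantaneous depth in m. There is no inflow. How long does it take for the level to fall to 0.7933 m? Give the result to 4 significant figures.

Accumulation of liquid (constant cross-section A): A dh/dt = −0.03780 √h.
∫ h^(−1/2) dh = −(0.03780/A) ∫ dt, giving 2√h = 2√h₀ − (0.03780/A) t.
t = 2A(√h₀ − √h)/0.03780 = 2·5.610·(√1.526 − √0.7933)/0.03780
  = 11.2200 × (1.23531 − 0.890674) / 0.03780 = 102.298 s.

102.3 s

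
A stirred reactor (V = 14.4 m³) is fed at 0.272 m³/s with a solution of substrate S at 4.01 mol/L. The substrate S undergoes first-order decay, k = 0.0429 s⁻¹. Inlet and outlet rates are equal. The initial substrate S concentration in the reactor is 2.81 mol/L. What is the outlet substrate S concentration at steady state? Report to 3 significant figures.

Species balance: V dC/dt = Q C_in − Q C − k V C.
At steady state: 0 = Q C_in − (Q + kV) C_ss, so C_ss = Q C_in/(Q + kV).
C_ss = 0.272·4.01/(0.272 + 0.0429·14.4) = 1.0907/0.88976 = 1.2259 mol/L.

1.23 mol/L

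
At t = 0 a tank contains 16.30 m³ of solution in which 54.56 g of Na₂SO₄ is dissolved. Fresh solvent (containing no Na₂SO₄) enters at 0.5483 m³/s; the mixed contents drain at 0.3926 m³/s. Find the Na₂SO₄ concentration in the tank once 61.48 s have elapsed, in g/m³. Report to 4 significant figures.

0.6578 g/m³

Let m(t) be the amount of Na₂SO₄. Volume: V(t) = V₀ + (Q_in − Q_out) t = 16.30 + 0.155700 t; V(61.48) = 25.8724 m³.
No Na₂SO₄ enters, so dm/dt = −Q_out · (m/V).
dm/m = −Q_out dt/(V₀ + 0.155700 t); integrating gives ln(m/m₀) = −(Q_out/(Q_in−Q_out)) ln(V/V₀).
m = m₀ (V₀/V)^(Q_out/(Q_in−Q_out)) = 54.56 × (16.30/25.8724)^(2.52152) = 17.0190 g.
C = m/V = 17.0190/25.8724 = 0.657803 g/m³.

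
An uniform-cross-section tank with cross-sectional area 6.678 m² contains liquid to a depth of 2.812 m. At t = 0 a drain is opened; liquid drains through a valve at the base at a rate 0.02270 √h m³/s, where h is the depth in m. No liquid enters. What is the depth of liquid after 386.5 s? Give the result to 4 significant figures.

With no inflow, A dh/dt = −0.02270 √h.
∫ h^(−1/2) dh = −(0.02270/A) ∫ dt, giving 2√h = 2√h₀ − (0.02270/A) t.
√h = √2.812 − 0.02270·386.5/(2·6.678) = 1.67690 − 0.656900 = 1.02000.
h = 1.02000² = 1.04040 m.

1.040 m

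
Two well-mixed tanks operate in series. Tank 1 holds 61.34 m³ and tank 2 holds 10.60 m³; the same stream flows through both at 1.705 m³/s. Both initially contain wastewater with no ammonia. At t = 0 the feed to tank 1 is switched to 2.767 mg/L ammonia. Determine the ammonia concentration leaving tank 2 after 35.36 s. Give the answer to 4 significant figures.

1.517 mg/L

Each tank obeys Vᵢ dCᵢ/dt = Q(Cᵢ₋₁ − Cᵢ), so τᵢ = Vᵢ/Q.
τ₁ = 61.34/1.705 = 35.9765 s; τ₂ = 10.60/1.705 = 6.21701 s.
Solving the cascade with C₁(0)=C₂(0)=0 gives C₂(t) = C_in[1 − (τ₁ e^(−t/τ₁) − τ₂ e^(−t/τ₂))/(τ₁ − τ₂)].
At t = 35.36: e^(−t/τ₁) = 0.374238, e^(−t/τ₂) = 0.00338764.
C₂ = 2.767·[1 − (35.9765·0.374238 − 6.21701·0.00338764)/(29.7595)] = 2.767·0.548288 = 1.51711 mg/L.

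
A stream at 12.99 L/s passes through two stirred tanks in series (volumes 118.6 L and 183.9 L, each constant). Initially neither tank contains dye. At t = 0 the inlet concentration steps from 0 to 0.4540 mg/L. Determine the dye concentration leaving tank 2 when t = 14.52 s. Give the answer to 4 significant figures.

0.1636 mg/L

Each tank obeys Vᵢ dCᵢ/dt = Q(Cᵢ₋₁ − Cᵢ), so τᵢ = Vᵢ/Q.
τ₁ = 118.6/12.99 = 9.13010 s; τ₂ = 183.9/12.99 = 14.1570 s.
Tank 1: C₁ = C_in(1 − e^(−t/τ₁)). Tank 2 (τ₁ ≠ τ₂): C₂ = C_in[1 − (τ₁ e^(−t/τ₁) − τ₂ e^(−t/τ₂))/(τ₁ − τ₂)].
At t = 14.52: e^(−t/τ₁) = 0.203855, e^(−t/τ₂) = 0.358568.
C₂ = 0.4540·[1 − (9.13010·0.203855 − 14.1570·0.358568)/(-5.02694)] = 0.4540·0.360439 = 0.163639 mg/L.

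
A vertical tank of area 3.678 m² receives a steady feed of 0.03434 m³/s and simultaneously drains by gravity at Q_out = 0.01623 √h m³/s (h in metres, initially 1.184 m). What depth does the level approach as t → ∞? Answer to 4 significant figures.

Volume balance on the tank: A dh/dt = Q_in − 0.01623 √h. At steady state dh/dt = 0:
Q_in = 0.01623 √h_ss ⇒ √h_ss = 0.03434/0.01623 = 2.11583.
h_ss = 2.11583² = 4.47676 m. (Since h₀ = 1.184 m < h_ss, the level will rise toward this value.)

4.477 m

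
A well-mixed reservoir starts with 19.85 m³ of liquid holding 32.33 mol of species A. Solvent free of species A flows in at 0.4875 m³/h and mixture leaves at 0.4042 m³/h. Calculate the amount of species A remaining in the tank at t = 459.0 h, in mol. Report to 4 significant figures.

Let m(t) be the amount of species A. Volume: V(t) = V₀ + (Q_in − Q_out) t = 19.85 + 0.0833000 t; V(459.0) = 58.0847 m³.
No species A enters, so dm/dt = −Q_out · (m/V).
dm/m = −Q_out dt/(V₀ + 0.0833000 t); integrating gives ln(m/m₀) = −(Q_out/(Q_in−Q_out)) ln(V/V₀).
m = m₀ (V₀/V)^(Q_out/(Q_in−Q_out)) = 32.33 × (19.85/58.0847)^(4.85234) = 0.176585 mol.

0.1766 mol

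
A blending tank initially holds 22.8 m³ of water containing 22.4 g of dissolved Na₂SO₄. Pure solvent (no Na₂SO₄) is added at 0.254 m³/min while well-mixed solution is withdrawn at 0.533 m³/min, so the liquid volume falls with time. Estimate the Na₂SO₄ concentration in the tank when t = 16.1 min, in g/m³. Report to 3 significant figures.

Let m(t) be the amount of Na₂SO₄. Volume: V(t) = V₀ + (Q_in − Q_out) t = 22.8 − 0.27900 t; V(16.1) = 18.308 m³.
No Na₂SO₄ enters, so dm/dt = −Q_out · (m/V).
dm/m = −Q_out dt/(V₀ − 0.27900 t); integrating gives ln(m/m₀) = −(Q_out/(Q_in−Q_out)) ln(V/V₀).
m = m₀ (V₀/V)^(Q_out/(Q_in−Q_out)) = 22.4 × (22.8/18.308)^(-1.9104) = 14.730 g.
C = m/V = 14.730/18.308 = 0.80456 g/m³.

0.805 g/m³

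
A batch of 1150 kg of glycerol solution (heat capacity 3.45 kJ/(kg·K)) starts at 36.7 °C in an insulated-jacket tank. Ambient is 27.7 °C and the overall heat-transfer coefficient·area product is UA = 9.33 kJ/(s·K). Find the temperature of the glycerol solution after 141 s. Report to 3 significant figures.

34.2 °C

Lumped-capacitance energy balance: M c_p dT/dt = UA(T_amb − T).
dT/dt = (T_ss − T)/τ with T_ss = T_amb = 27.700 °C, τ = M c_p/UA = 1150·3.45/9.33 = 425.24 s.
T approaches T_ss exponentially: T(t) = T_ss + (T₀ − T_ss) e^(−t/τ).
T(141) = 27.700 + (9.0000)·0.71779 = 34.160 °C.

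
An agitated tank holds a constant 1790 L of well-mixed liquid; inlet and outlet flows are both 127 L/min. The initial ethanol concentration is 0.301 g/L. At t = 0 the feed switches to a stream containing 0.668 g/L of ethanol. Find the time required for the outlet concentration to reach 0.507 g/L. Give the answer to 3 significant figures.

11.6 min

Species balance: V dC/dt = Q(C_in − C) ⇒ τ = V/Q = 14.094 min.
C(t) = C_in + (C₀ − C_in) e^(−t/τ). Set C = 0.507 and solve for t:
e^(−t/τ) = (C − C_in)/(C₀ − C_in) = (0.507 − 0.668)/(0.301 − 0.668) = 0.43869
t = −τ ln(…) = 14.094 × 0.82396 = 11.613 min.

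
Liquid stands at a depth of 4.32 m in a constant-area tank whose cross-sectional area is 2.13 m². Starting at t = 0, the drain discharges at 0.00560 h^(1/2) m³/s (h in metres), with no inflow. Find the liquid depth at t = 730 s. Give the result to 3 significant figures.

1.25 m

Accumulation of liquid (constant cross-section A): A dh/dt = −0.00560 √h.
This is separable: 2 d(√h)/dt = −0.00560/A, so √h = √h₀ − (0.00560/(2A)) t.
√h = √4.32 − 0.00560·730/(2·2.13) = 2.0785 − 0.95962 = 1.1188.
h = 1.1188² = 1.2518 m.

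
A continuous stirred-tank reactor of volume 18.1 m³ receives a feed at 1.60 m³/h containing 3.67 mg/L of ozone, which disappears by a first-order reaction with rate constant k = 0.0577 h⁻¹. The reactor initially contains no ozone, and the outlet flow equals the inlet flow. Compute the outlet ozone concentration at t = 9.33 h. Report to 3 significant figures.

1.65 mg/L

Species balance: V dC/dt = Q C_in − Q C − k V C.
This is linear with rate a = Q/V + k = 0.14610 h⁻¹.
C_ss = Q C_in/(Q + kV) = 2.2206 mg/L; C(t) = C_ss + (C₀ − C_ss) e^(−a t).
C(9.33) = 2.2206 + (-2.2206)·e^(−0.14610·9.33) = 2.2206 + (-2.2206)·0.25587 = 1.6524 mg/L.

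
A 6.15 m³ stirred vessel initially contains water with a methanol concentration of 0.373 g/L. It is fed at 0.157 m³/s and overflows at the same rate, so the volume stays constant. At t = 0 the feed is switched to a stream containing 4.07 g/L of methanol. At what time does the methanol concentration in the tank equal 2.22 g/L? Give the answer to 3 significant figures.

Species balance: V dC/dt = Q(C_in − C) ⇒ τ = V/Q = 39.172 s.
C(t) = C_in + (C₀ − C_in) e^(−t/τ). Set C = 2.22 and solve for t:
e^(−t/τ) = (C − C_in)/(C₀ − C_in) = (2.22 − 4.07)/(0.373 − 4.07) = 0.50041
t = −τ ln(…) = 39.172 × 0.69234 = 27.120 s.

27.1 s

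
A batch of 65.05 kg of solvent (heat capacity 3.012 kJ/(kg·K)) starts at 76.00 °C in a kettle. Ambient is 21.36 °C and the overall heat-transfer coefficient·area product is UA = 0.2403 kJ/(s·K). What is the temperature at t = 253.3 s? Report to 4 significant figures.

M c_p dT/dt = −UA(T − T_amb).
dT/dt = (T_ss − T)/τ with T_ss = T_amb = 21.3600 °C, τ = M c_p/UA = 65.05·3.012/0.2403 = 815.358 s.
Integrating: T(t) = T_ss + (T₀ − T_ss) e^(−t/τ).
T(253.3) = 21.3600 + (54.6400)·0.732962 = 61.4091 °C.

61.41 °C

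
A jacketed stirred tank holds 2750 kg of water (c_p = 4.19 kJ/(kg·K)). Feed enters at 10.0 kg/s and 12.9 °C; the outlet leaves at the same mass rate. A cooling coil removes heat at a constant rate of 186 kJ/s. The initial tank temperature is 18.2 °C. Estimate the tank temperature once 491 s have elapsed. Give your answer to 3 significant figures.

10.1 °C

M c_p dT/dt = ṁ c_p (T_in − T) − Q̇.
τ = M/ṁ = 275.00 s; T_ss = T_in − Q̇/(ṁ c_p) = 12.9 − 186/(10.0·4.19) = 8.4609 °C.
Integrating: T(t) = T_ss + (T₀ − T_ss) e^(−t/τ).
T(491) = 8.4609 + (9.7391)·e^(−491/275.00) = 8.4609 + (9.7391)·0.16772 = 10.094 °C.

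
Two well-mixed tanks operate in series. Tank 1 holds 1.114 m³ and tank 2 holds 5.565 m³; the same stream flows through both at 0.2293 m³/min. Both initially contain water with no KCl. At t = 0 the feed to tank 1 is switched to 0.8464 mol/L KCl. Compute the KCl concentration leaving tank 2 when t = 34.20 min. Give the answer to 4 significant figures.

Each tank obeys Vᵢ dCᵢ/dt = Q(Cᵢ₋₁ − Cᵢ), so τᵢ = Vᵢ/Q.
τ₁ = 1.114/0.2293 = 4.85826 min; τ₂ = 5.565/0.2293 = 24.2695 min.
Tank 1: C₁ = C_in(1 − e^(−t/τ₁)). Tank 2 (τ₁ ≠ τ₂): C₂ = C_in[1 − (τ₁ e^(−t/τ₁) − τ₂ e^(−t/τ₂))/(τ₁ − τ₂)].
At t = 34.20: e^(−t/τ₁) = 0.000876520, e^(−t/τ₂) = 0.244345.
C₂ = 0.8464·[1 − (4.85826·0.000876520 − 24.2695·0.244345)/(-19.4113)] = 0.8464·0.694720 = 0.588011 mol/L.

0.5880 mol/L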